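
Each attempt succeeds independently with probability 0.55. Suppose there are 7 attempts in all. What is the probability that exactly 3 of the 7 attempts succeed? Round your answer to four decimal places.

0.2388

X ~ Binomial(n=7, p=0.55).
P(X=3) = C(7,3) · p^3 · (1−p)^4
= 35 · 0.16637 · 0.041006 = 0.238785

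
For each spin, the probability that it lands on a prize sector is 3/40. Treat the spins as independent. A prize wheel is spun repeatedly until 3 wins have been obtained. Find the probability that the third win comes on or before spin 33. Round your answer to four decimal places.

Finishing within 33 spins ⇔ at least 3 successes in the first 33. With X ~ Binomial(33, 0.075), P(Y ≤ 33) = 1 − P(X ≤ 2).
  k=0: C(33,0)·0.075^0·0.925^33 = 0.076327
  k=1: C(33,1)·0.075^1·0.925^32 = 0.204226
  k=2: C(33,2)·0.075^2·0.925^31 = 0.264942
1 − 0.545494 = 0.454506

0.4545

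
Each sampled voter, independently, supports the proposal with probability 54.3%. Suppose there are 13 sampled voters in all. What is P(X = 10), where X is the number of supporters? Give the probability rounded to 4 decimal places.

X ~ Binomial(n=13, p=0.543).
P(X=10) = C(13,10) · p^10 · (1−p)^3
= 286 · 0.0022284 · 0.095444 = 0.060829

0.0608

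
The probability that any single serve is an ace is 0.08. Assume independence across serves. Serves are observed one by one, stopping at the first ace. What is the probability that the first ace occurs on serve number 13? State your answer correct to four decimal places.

0.0294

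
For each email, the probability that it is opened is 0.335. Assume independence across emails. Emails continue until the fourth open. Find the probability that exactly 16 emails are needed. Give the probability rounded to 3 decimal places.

Y = trial on which the fourth success occurs; negative binomial, r=4, p=0.335.
P(Y=16) = C(15,3) · p^4 · (1−p)^12
= 455 · 0.012594 · 0.0074793 = 0.04286

0.043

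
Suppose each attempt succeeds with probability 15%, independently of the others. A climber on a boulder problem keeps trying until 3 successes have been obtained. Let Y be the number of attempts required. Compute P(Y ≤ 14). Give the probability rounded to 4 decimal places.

Finishing within 14 attempts ⇔ at least 3 successes in the first 14. With X ~ Binomial(14, 0.15), P(Y ≤ 14) = 1 − P(X ≤ 2).
  k=0: C(14,0)·0.15^0·0.85^14 = 0.102770
  k=1: C(14,1)·0.15^1·0.85^13 = 0.253902
  k=2: C(14,2)·0.15^2·0.85^12 = 0.291240
1 − 0.647911 = 0.352089

0.3521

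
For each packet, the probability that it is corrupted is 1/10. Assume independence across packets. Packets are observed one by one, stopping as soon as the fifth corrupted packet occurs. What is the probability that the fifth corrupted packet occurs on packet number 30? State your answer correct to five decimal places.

Y = trial on which the fifth success occurs; negative binomial, r=5, p=0.10.
P(Y=30) = C(29,4) · p^5 · (1−p)^25
= 23751 · 1e-05 · 0.07179 = 0.0170508

0.01705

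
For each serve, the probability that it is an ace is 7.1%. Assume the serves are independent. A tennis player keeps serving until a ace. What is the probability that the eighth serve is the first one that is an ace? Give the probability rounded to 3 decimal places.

Geometric (trials to first success), p = 0.071.
P(Y = 8) = (1−p)^7 · p = 0.59719 · 0.071 = 0.04240

0.042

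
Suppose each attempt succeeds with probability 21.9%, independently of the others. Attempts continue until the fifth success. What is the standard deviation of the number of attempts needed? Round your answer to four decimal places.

Y = total attempts until the fifth success; negative binomial with r=5, p=0.219.
SD(Y) = √[r(1−p)/p²] = √(81.420321) = 9.023321

9.0233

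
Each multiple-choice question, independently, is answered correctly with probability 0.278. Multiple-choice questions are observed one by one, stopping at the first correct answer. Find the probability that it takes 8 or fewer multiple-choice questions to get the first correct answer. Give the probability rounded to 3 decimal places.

Y = number of multiple-choice questions to the first success; geometric, p = 0.278.
P(Y ≤ 8) = 1 − (1−p)^8 = 1 − 0.07384 = 0.92616

0.926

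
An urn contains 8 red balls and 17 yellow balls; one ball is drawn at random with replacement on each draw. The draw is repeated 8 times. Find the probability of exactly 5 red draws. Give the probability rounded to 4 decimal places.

0.0591

X ~ Binomial(n=8, p=0.32).
P(X=5) = C(8,5) · p^5 · (1−p)^3
= 56 · 0.0033554 · 0.31443 = 0.059083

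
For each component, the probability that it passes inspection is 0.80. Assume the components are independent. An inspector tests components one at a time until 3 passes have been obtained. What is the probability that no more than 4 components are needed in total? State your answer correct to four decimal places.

0.8192

Finishing within 4 components ⇔ at least 3 successes in the first 4. With X ~ Binomial(4, 0.80), P(Y ≤ 4) = 1 − P(X ≤ 2).
  k=0: C(4,0)·0.80^0·0.20^4 = 0.001600
  k=1: C(4,1)·0.80^1·0.20^3 = 0.025600
  k=2: C(4,2)·0.80^2·0.20^2 = 0.153600
1 − 0.180800 = 0.819200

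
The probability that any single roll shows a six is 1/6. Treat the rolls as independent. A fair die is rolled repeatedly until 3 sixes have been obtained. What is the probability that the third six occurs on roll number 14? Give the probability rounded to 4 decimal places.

Y = trial on which the third success occurs; negative binomial, r=3, p=0.166667.
P(Y=14) = C(13,2) · p^3 · (1−p)^11
= 78 · 0.0046296 · 0.13459 = 0.048601

0.0486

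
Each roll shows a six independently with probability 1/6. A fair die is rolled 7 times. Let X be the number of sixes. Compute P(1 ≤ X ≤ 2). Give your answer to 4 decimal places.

0.6251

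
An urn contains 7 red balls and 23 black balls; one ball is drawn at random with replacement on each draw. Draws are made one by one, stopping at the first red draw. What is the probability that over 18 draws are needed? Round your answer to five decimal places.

Y = number of draws to the first success; geometric, p = 0.233333.
P(Y > 18) = P(first 18 all fail) = (1−p)^18 = 0.0083737

0.00837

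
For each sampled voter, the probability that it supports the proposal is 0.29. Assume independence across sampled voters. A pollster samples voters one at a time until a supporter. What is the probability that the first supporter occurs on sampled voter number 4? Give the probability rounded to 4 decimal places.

0.1038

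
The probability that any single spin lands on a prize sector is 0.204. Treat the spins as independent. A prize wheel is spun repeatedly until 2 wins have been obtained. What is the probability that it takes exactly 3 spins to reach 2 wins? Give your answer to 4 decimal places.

0.0663

Y = trial on which the second success occurs; negative binomial, r=2, p=0.204.
P(Y=3) = C(2,1) · p^2 · (1−p)^1
= 2 · 0.041616 · 0.796 = 0.066253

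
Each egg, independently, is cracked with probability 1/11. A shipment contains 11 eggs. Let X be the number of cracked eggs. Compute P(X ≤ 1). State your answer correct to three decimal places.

0.736

X ~ Binomial(11, 0.090909); P(X ≤ 1) = Σ C(11,k) p^k (1−p)^(11−k) over k:
  k=0: C(11,0)·0.090909^0·0.909091^11 = 0.35049
  k=1: C(11,1)·0.090909^1·0.909091^10 = 0.38554
Total = 0.73604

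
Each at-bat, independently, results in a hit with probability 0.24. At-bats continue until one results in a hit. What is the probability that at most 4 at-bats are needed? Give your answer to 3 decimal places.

Y = number of at-bats to the first success; geometric, p = 0.24.
P(Y ≤ 4) = 1 − (1−p)^4 = 1 − 0.33362 = 0.66638

0.666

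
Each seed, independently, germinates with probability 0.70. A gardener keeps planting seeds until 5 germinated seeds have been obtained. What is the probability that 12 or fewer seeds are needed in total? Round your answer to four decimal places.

0.9905

Finishing within 12 seeds ⇔ at least 5 successes in the first 12. With X ~ Binomial(12, 0.70), P(Y ≤ 12) = 1 − P(X ≤ 4).
  k=0: C(12,0)·0.70^0·0.30^12 = 0.000001
  k=1: C(12,1)·0.70^1·0.30^11 = 0.000015
  k=2: C(12,2)·0.70^2·0.30^10 = 0.000191
  k=3: C(12,3)·0.70^3·0.30^9 = 0.001485
  k=4: C(12,4)·0.70^4·0.30^8 = 0.007798
1 − 0.009489 = 0.990511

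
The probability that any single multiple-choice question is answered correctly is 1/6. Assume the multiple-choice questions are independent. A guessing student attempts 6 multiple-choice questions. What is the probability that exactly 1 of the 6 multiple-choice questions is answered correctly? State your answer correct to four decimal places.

0.4019

X ~ Binomial(n=6, p=0.166667).
P(X=1) = C(6,1) · p^1 · (1−p)^5
= 6 · 0.16667 · 0.40188 = 0.401878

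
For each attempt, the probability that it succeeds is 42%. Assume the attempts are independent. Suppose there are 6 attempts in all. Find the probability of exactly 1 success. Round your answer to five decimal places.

0.16540

X ~ Binomial(n=6, p=0.42).
P(X=1) = C(6,1) · p^1 · (1−p)^5
= 6 · 0.42 · 0.065636 = 0.1654019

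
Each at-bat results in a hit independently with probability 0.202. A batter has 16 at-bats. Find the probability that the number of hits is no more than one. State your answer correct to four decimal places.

X ~ Binomial(16, 0.202); P(X ≤ 1) = Σ C(16,k) p^k (1−p)^(16−k) over k:
  k=0: C(16,0)·0.202^0·0.798^16 = 0.027042
  k=1: C(16,1)·0.202^1·0.798^15 = 0.109525
Total = 0.136568

0.1366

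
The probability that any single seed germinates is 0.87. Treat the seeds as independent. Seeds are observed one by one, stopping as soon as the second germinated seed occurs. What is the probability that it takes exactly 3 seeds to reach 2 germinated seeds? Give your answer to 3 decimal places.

0.197

Y = trial on which the second success occurs; negative binomial, r=2, p=0.87.
P(Y=3) = C(2,1) · p^2 · (1−p)^1
= 2 · 0.7569 · 0.13 = 0.19679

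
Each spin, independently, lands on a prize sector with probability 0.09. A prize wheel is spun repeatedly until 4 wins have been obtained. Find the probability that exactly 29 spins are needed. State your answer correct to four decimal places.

0.0203

Y = trial on which the fourth success occurs; negative binomial, r=4, p=0.09.
P(Y=29) = C(28,3) · p^4 · (1−p)^25
= 3276 · 6.561e-05 · 0.094631 = 0.020340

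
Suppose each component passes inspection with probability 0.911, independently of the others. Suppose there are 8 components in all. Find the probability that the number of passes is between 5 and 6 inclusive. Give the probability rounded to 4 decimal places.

X ~ Binomial(8, 0.911); P(5 ≤ X ≤ 6) = Σ C(8,k) p^k (1−p)^(8−k) over k:
  k=5: C(8,5)·0.911^5·0.089^3 = 0.024771
  k=6: C(8,6)·0.911^6·0.089^2 = 0.126779
Total = 0.151551

0.1516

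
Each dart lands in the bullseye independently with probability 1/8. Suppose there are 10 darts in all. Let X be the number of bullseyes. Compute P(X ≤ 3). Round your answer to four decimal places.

0.9725

X ~ Binomial(10, 0.125); P(X ≤ 3) = Σ C(10,k) p^k (1−p)^(10−k) over k:
  k=0: C(10,0)·0.125^0·0.875^10 = 0.263076
  k=1: C(10,1)·0.125^1·0.875^9 = 0.375822
  k=2: C(10,2)·0.125^2·0.875^8 = 0.241600
  k=3: C(10,3)·0.125^3·0.875^7 = 0.092038
Total = 0.972536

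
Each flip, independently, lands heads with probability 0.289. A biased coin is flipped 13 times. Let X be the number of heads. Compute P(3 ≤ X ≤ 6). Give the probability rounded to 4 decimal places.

0.7208

X ~ Binomial(13, 0.289); P(3 ≤ X ≤ 6) = Σ C(13,k) p^k (1−p)^(13−k) over k:
  k=3: C(13,3)·0.289^3·0.711^10 = 0.227906
  k=4: C(13,4)·0.289^4·0.711^9 = 0.231592
  k=5: C(13,5)·0.289^5·0.711^8 = 0.169443
  k=6: C(13,6)·0.289^6·0.711^7 = 0.091831
Total = 0.720773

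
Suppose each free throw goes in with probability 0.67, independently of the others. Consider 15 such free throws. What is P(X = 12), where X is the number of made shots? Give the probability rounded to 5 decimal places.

X ~ Binomial(n=15, p=0.67).
P(X=12) = C(15,12) · p^12 · (1−p)^3
= 455 · 0.0081827 · 0.035937 = 0.1337984

0.13380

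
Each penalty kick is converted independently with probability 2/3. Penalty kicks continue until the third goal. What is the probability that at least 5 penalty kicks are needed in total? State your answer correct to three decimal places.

Needing more than 4 penalty kicks ⇔ fewer than 3 successes in the first 4. With X ~ Binomial(4, 0.666667), P(Y > 4) = P(X ≤ 2).
  k=0: C(4,0)·0.666667^0·0.333333^4 = 0.01235
  k=1: C(4,1)·0.666667^1·0.333333^3 = 0.09877
  k=2: C(4,2)·0.666667^2·0.333333^2 = 0.29630
P(X ≤ 2) = 0.40741

0.407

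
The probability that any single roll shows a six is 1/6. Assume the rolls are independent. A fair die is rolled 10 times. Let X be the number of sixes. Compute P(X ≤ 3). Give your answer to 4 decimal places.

0.9303

X ~ Binomial(10, 0.166667); P(X ≤ 3) = Σ C(10,k) p^k (1−p)^(10−k) over k:
  k=0: C(10,0)·0.166667^0·0.833333^10 = 0.161506
  k=1: C(10,1)·0.166667^1·0.833333^9 = 0.323011
  k=2: C(10,2)·0.166667^2·0.833333^8 = 0.290710
  k=3: C(10,3)·0.166667^3·0.833333^7 = 0.155045
Total = 0.930272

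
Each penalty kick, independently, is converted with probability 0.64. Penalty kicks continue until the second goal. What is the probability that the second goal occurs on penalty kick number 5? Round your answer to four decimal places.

Y = trial on which the second success occurs; negative binomial, r=2, p=0.64.
P(Y=5) = C(4,1) · p^2 · (1−p)^3
= 4 · 0.4096 · 0.046656 = 0.076441

0.0764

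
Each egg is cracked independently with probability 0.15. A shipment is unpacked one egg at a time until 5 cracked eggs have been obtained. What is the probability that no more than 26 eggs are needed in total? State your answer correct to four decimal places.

Finishing within 26 eggs ⇔ at least 5 successes in the first 26. With X ~ Binomial(26, 0.15), P(Y ≤ 26) = 1 − P(X ≤ 4).
  k=0: C(26,0)·0.15^0·0.85^26 = 0.014618
  k=1: C(26,1)·0.15^1·0.85^25 = 0.067071
  k=2: C(26,2)·0.15^2·0.85^24 = 0.147952
  k=3: C(26,3)·0.15^3·0.85^23 = 0.208873
  k=4: C(26,4)·0.15^4·0.85^22 = 0.211945
1 − 0.650459 = 0.349541

0.3495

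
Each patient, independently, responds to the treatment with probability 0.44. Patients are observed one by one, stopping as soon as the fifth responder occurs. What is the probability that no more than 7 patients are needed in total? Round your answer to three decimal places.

0.140

Finishing within 7 patients ⇔ at least 5 successes in the first 7. With X ~ Binomial(7, 0.44), P(Y ≤ 7) = 1 − P(X ≤ 4).
  k=0: C(7,0)·0.44^0·0.56^7 = 0.01727
  k=1: C(7,1)·0.44^1·0.56^6 = 0.09499
  k=2: C(7,2)·0.44^2·0.56^5 = 0.22391
  k=3: C(7,3)·0.44^3·0.56^4 = 0.29321
  k=4: C(7,4)·0.44^4·0.56^3 = 0.23038
1 − 0.85976 = 0.14024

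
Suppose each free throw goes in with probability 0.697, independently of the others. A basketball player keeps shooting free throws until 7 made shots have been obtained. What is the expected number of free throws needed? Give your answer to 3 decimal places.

Y = total free throws until the seventh success; negative binomial with r=7, p=0.697.
E[Y] = r / p = 7 / 0.697 = 10.04304

10.043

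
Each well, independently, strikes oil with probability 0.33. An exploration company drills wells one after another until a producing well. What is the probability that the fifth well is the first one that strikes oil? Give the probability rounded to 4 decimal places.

Geometric (trials to first success), p = 0.33.
P(Y = 5) = (1−p)^4 · p = 0.20151 · 0.33 = 0.066499

0.0665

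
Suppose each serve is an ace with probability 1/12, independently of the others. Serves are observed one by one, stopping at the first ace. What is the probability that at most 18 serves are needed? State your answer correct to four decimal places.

0.7912

Y = number of serves to the first success; geometric, p = 0.083333.
P(Y ≤ 18) = 1 − (1−p)^18 = 1 − 0.208836 = 0.791164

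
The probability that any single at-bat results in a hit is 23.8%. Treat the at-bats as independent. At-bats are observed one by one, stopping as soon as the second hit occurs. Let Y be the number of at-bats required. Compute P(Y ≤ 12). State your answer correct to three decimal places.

Finishing within 12 at-bats ⇔ at least 2 successes in the first 12. With X ~ Binomial(12, 0.238), P(Y ≤ 12) = 1 − P(X ≤ 1).
  k=0: C(12,0)·0.238^0·0.762^12 = 0.03832
  k=1: C(12,1)·0.238^1·0.762^11 = 0.14364
1 − 0.18196 = 0.81804

0.818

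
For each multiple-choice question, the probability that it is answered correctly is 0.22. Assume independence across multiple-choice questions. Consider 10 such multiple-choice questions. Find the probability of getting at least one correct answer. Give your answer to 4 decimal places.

0.9166

P(at least one) = 1 − P(none) = 1 − (1 − 0.22)^10
= 1 − 0.083358 = 0.916642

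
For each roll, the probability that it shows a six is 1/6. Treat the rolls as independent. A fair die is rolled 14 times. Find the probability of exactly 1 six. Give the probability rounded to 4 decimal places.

X ~ Binomial(n=14, p=0.166667).
P(X=1) = C(14,1) · p^1 · (1−p)^13
= 14 · 0.16667 · 0.093464 = 0.218082

0.2181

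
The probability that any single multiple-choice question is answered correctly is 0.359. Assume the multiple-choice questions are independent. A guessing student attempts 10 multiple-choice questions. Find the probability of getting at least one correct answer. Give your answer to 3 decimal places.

P(at least one) = 1 − P(none) = 1 − (1 − 0.359)^10
= 1 − 0.01171 = 0.98829

0.988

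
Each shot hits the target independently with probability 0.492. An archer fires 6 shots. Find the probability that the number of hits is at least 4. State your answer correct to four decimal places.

X ~ Binomial(6, 0.492); P(X ≥ 4) = Σ C(6,k) p^k (1−p)^(6−k) over k:
  k=4: C(6,4)·0.492^4·0.508^2 = 0.226819
  k=5: C(6,5)·0.492^5·0.508^1 = 0.087870
  k=6: C(6,6)·0.492^6·0.508^0 = 0.014184
Total = 0.328873

0.3289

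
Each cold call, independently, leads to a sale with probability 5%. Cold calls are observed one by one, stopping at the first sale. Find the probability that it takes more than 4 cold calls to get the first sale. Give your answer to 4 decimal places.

Y = number of cold calls to the first success; geometric, p = 0.05.
P(Y > 4) = P(first 4 all fail) = (1−p)^4 = 0.814506

0.8145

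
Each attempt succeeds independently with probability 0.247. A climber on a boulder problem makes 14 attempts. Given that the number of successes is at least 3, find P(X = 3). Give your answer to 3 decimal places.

X ~ Binomial(14, 0.247). Want P(X=3 | X≥3) = P(X=3) / P(X≥3).
P(X=3) = C(14,3)·0.247^3·0.753^11 = 0.24207
P(X≥3) = 1 − 0.01884 − 0.08653 − 0.18449 = 0.71014
Ratio = 0.24207 / 0.71014 = 0.34087

0.341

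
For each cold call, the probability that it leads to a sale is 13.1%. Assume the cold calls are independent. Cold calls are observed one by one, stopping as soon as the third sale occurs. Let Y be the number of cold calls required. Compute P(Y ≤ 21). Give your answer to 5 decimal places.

Finishing within 21 cold calls ⇔ at least 3 successes in the first 21. With X ~ Binomial(21, 0.131), P(Y ≤ 21) = 1 − P(X ≤ 2).
  k=0: C(21,0)·0.131^0·0.869^21 = 0.0524101
  k=1: C(21,1)·0.131^1·0.869^20 = 0.1659152
  k=2: C(21,2)·0.131^2·0.869^19 = 0.2501138
1 − 0.4684391 = 0.5315609

0.53156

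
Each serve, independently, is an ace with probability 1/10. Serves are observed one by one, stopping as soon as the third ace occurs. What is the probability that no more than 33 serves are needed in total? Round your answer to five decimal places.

Finishing within 33 serves ⇔ at least 3 successes in the first 33. With X ~ Binomial(33, 0.10), P(Y ≤ 33) = 1 − P(X ≤ 2).
  k=0: C(33,0)·0.10^0·0.90^33 = 0.0309032
  k=1: C(33,1)·0.10^1·0.90^32 = 0.1133116
  k=2: C(33,2)·0.10^2·0.90^31 = 0.2014428
1 − 0.3456575 = 0.6543425

0.65434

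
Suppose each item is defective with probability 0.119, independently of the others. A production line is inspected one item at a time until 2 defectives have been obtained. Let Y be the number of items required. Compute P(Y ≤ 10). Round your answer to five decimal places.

Finishing within 10 items ⇔ at least 2 successes in the first 10. With X ~ Binomial(10, 0.119), P(Y ≤ 10) = 1 − P(X ≤ 1).
  k=0: C(10,0)·0.119^0·0.881^10 = 0.2816820
  k=1: C(10,1)·0.119^1·0.881^9 = 0.3804785
1 − 0.6621605 = 0.3378395

0.33784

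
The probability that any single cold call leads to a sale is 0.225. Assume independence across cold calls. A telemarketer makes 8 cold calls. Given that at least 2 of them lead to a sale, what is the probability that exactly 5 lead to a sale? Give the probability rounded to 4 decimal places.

X ~ Binomial(8, 0.225). Want P(X=5 | X≥2) = P(X=5) / P(X≥2).
P(X=5) = C(8,5)·0.225^5·0.775^3 = 0.015032
P(X≥2) = 1 − 0.130141 − 0.302263 = 0.567597
Ratio = 0.015032 / 0.567597 = 0.026483

0.0265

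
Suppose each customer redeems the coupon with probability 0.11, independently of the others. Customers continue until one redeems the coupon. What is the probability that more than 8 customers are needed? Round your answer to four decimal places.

Y = number of customers to the first success; geometric, p = 0.11.
P(Y > 8) = P(first 8 all fail) = (1−p)^8 = 0.393659

0.3937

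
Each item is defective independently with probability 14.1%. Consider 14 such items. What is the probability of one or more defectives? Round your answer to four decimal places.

0.8809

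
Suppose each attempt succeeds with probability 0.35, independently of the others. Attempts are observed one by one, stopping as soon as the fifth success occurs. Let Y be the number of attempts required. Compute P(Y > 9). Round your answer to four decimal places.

Needing more than 9 attempts ⇔ fewer than 5 successes in the first 9. With X ~ Binomial(9, 0.35), P(Y > 9) = P(X ≤ 4).
  k=0: C(9,0)·0.35^0·0.65^9 = 0.020712
  k=1: C(9,1)·0.35^1·0.65^8 = 0.100373
  k=2: C(9,2)·0.35^2·0.65^7 = 0.216188
  k=3: C(9,3)·0.35^3·0.65^6 = 0.271621
  k=4: C(9,4)·0.35^4·0.65^5 = 0.219386
P(X ≤ 4) = 0.828281

0.8283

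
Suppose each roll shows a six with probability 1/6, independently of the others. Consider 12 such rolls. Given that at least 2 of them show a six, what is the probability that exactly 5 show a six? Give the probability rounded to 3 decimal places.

X ~ Binomial(12, 0.166667). Want P(X=5 | X≥2) = P(X=5) / P(X≥2).
P(X=5) = C(12,5)·0.166667^5·0.833333^7 = 0.02842
P(X≥2) = 1 − 0.11216 − 0.26918 = 0.61867
Ratio = 0.02842 / 0.61867 = 0.04595

0.046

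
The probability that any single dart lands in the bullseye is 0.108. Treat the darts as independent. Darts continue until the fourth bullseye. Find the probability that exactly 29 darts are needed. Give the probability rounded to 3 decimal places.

Y = trial on which the fourth success occurs; negative binomial, r=4, p=0.108.
P(Y=29) = C(28,3) · p^4 · (1−p)^25
= 3276 · 0.00013605 · 0.057428 = 0.02560

0.026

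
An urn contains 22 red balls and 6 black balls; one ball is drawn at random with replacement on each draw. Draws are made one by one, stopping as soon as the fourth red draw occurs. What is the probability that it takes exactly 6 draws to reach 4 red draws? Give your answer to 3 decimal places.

0.175

Y = trial on which the fourth success occurs; negative binomial, r=4, p=0.785714.
P(Y=6) = C(5,3) · p^4 · (1−p)^2
= 10 · 0.38112 · 0.045918 = 0.17500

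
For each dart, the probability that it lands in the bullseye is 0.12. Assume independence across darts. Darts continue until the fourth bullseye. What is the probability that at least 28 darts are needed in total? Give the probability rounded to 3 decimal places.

Needing more than 27 darts ⇔ fewer than 4 successes in the first 27. With X ~ Binomial(27, 0.12), P(Y > 27) = P(X ≤ 3).
  k=0: C(27,0)·0.12^0·0.88^27 = 0.03170
  k=1: C(27,1)·0.12^1·0.88^26 = 0.11671
  k=2: C(27,2)·0.12^2·0.88^25 = 0.20689
  k=3: C(27,3)·0.12^3·0.88^24 = 0.23510
P(X ≤ 3) = 0.59039

0.590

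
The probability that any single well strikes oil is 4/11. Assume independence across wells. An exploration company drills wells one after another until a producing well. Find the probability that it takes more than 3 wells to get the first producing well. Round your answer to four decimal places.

Y = number of wells to the first success; geometric, p = 0.363636.
P(Y > 3) = P(first 3 all fail) = (1−p)^3 = 0.257701

0.2577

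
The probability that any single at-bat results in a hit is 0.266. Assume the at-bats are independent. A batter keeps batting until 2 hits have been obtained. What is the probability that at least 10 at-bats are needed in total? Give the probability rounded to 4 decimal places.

Needing more than 9 at-bats ⇔ fewer than 2 successes in the first 9. With X ~ Binomial(9, 0.266), P(Y > 9) = P(X ≤ 1).
  k=0: C(9,0)·0.266^0·0.734^9 = 0.061839
  k=1: C(9,1)·0.266^1·0.734^8 = 0.201694
P(X ≤ 1) = 0.263533

0.2635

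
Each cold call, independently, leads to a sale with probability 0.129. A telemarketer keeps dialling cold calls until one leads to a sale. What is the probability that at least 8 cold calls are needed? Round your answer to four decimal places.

0.3803

Y = number of cold calls to the first success; geometric, p = 0.129.
P(Y > 7) = P(first 7 all fail) = (1−p)^7 = 0.380301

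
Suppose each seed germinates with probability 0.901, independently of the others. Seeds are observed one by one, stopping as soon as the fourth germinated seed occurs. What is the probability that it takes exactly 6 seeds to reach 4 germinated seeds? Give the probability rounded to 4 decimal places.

0.0646

Y = trial on which the fourth success occurs; negative binomial, r=4, p=0.901.
P(Y=6) = C(5,3) · p^4 · (1−p)^2
= 10 · 0.65902 · 0.009801 = 0.064591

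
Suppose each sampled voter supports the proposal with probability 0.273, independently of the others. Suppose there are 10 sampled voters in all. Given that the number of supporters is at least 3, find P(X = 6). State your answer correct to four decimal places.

X ~ Binomial(10, 0.273). Want P(X=6 | X≥3) = P(X=6) / P(X≥3).
P(X=6) = C(10,6)·0.273^6·0.727^4 = 0.024285
P(X≥3) = 1 − 0.041242 − 0.154872 − 0.261706 = 0.542180
Ratio = 0.024285 / 0.542180 = 0.044791

0.0448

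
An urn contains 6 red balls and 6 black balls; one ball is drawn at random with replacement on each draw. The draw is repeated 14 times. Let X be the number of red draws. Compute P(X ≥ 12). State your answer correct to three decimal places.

0.006

X ~ Binomial(14, 0.50); P(X ≥ 12) = Σ C(14,k) p^k (1−p)^(14−k) over k:
  k=12: C(14,12)·0.50^12·0.50^2 = 0.00555
  k=13: C(14,13)·0.50^13·0.50^1 = 0.00085
  k=14: C(14,14)·0.50^14·0.50^0 = 0.00006
Total = 0.00647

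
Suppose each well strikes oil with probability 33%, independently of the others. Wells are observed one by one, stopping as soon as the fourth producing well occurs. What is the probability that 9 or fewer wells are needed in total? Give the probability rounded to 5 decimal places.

Finishing within 9 wells ⇔ at least 4 successes in the first 9. With X ~ Binomial(9, 0.33), P(Y ≤ 9) = 1 − P(X ≤ 3).
  k=0: C(9,0)·0.33^0·0.67^9 = 0.0272065
  k=1: C(9,1)·0.33^1·0.67^8 = 0.1206021
  k=2: C(9,2)·0.33^2·0.67^7 = 0.2376041
  k=3: C(9,3)·0.33^3·0.67^6 = 0.2730674
1 − 0.6584802 = 0.3415198

0.34152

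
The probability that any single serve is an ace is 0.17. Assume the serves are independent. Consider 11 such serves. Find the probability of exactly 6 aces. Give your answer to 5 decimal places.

X ~ Binomial(n=11, p=0.17).
P(X=6) = C(11,6) · p^6 · (1−p)^5
= 462 · 2.4138e-05 · 0.3939 = 0.0043926

0.00439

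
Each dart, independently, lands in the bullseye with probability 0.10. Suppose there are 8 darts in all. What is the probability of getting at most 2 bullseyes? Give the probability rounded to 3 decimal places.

X ~ Binomial(8, 0.10); P(X ≤ 2) = Σ C(8,k) p^k (1−p)^(8−k) over k:
  k=0: C(8,0)·0.10^0·0.90^8 = 0.43047
  k=1: C(8,1)·0.10^1·0.90^7 = 0.38264
  k=2: C(8,2)·0.10^2·0.90^6 = 0.14880
Total = 0.96191

0.962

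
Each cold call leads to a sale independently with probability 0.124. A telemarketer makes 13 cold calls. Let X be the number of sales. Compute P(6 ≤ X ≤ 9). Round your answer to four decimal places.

0.0029

X ~ Binomial(13, 0.124); P(6 ≤ X ≤ 9) = Σ C(13,k) p^k (1−p)^(13−k) over k:
  k=6: C(13,6)·0.124^6·0.876^7 = 0.002469
  k=7: C(13,7)·0.124^7·0.876^6 = 0.000350
  k=8: C(13,8)·0.124^8·0.876^5 = 0.000037
  k=9: C(13,9)·0.124^9·0.876^4 = 0.000003
Total = 0.002859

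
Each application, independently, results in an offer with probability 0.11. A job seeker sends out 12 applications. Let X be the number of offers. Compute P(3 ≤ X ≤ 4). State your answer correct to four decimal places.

0.1311

X ~ Binomial(12, 0.11); P(3 ≤ X ≤ 4) = Σ C(12,k) p^k (1−p)^(12−k) over k:
  k=3: C(12,3)·0.11^3·0.89^9 = 0.102591
  k=4: C(12,4)·0.11^4·0.89^8 = 0.028530
Total = 0.131121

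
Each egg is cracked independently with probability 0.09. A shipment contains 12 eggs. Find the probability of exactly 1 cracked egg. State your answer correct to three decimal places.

X ~ Binomial(n=12, p=0.09).
P(X=1) = C(12,1) · p^1 · (1−p)^11
= 12 · 0.09 · 0.35437 = 0.38272

0.383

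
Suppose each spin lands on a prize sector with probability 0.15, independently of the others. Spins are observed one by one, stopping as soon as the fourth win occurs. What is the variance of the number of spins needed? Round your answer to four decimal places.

151.1111

Y = total spins until the fourth success; negative binomial with r=4, p=0.15.
Var(Y) = r(1−p)/p² = 4·0.85 / 0.15² = 151.111111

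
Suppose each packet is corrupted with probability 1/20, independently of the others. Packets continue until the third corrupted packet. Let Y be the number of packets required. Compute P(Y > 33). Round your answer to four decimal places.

Needing more than 33 packets ⇔ fewer than 3 successes in the first 33. With X ~ Binomial(33, 0.05), P(Y > 33) = P(X ≤ 2).
  k=0: C(33,0)·0.05^0·0.95^33 = 0.184026
  k=1: C(33,1)·0.05^1·0.95^32 = 0.319624
  k=2: C(33,2)·0.05^2·0.95^31 = 0.269157
P(X ≤ 2) = 0.772807

0.7728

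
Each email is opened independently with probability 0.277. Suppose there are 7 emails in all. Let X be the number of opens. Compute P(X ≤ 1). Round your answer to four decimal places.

X ~ Binomial(7, 0.277); P(X ≤ 1) = Σ C(7,k) p^k (1−p)^(7−k) over k:
  k=0: C(7,0)·0.277^0·0.723^7 = 0.103269
  k=1: C(7,1)·0.277^1·0.723^6 = 0.276954
Total = 0.380223

0.3802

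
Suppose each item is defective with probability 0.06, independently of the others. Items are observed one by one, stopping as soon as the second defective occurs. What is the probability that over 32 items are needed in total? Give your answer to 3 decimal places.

0.420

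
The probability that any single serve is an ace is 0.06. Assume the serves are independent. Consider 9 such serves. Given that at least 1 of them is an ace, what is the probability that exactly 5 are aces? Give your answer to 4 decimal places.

0.0002

X ~ Binomial(9, 0.06). Want P(X=5 | X≥1) = P(X=5) / P(X≥1).
P(X=5) = C(9,5)·0.06^5·0.94^4 = 0.000076
P(X≥1) = 1 − 0.572995 = 0.427005
Ratio = 0.000076 / 0.427005 = 0.000179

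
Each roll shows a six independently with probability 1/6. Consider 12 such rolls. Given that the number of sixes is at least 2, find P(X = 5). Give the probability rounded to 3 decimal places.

X ~ Binomial(12, 0.166667). Want P(X=5 | X≥2) = P(X=5) / P(X≥2).
P(X=5) = C(12,5)·0.166667^5·0.833333^7 = 0.02842
P(X≥2) = 1 − 0.11216 − 0.26918 = 0.61867
Ratio = 0.02842 / 0.61867 = 0.04595

0.046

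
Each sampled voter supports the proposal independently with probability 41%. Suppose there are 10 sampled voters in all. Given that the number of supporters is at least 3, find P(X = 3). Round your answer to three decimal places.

X ~ Binomial(10, 0.41). Want P(X=3 | X≥3) = P(X=3) / P(X≥3).
P(X=3) = C(10,3)·0.41^3·0.59^7 = 0.20582
P(X≥3) = 1 − 0.00511 − 0.03552 − 0.11107 = 0.84830
Ratio = 0.20582 / 0.84830 = 0.24263

0.243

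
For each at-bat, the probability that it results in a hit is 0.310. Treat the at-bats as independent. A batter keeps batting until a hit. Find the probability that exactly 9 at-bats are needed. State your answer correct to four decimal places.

Geometric (trials to first success), p = 0.31.
P(Y = 9) = (1−p)^8 · p = 0.05138 · 0.31 = 0.015928

0.0159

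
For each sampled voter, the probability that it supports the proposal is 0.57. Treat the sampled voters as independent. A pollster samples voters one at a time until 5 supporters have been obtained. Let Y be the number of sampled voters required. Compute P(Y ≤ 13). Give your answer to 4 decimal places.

Finishing within 13 sampled voters ⇔ at least 5 successes in the first 13. With X ~ Binomial(13, 0.57), P(Y ≤ 13) = 1 − P(X ≤ 4).
  k=0: C(13,0)·0.57^0·0.43^13 = 0.000017
  k=1: C(13,1)·0.57^1·0.43^12 = 0.000296
  k=2: C(13,2)·0.57^2·0.43^11 = 0.002355
  k=3: C(13,3)·0.57^3·0.43^10 = 0.011447
  k=4: C(13,4)·0.57^4·0.43^9 = 0.037933
1 − 0.052048 = 0.947952

0.9480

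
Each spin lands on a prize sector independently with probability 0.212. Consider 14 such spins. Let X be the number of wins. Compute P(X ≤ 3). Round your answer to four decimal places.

X ~ Binomial(14, 0.212); P(X ≤ 3) = Σ C(14,k) p^k (1−p)^(14−k) over k:
  k=0: C(14,0)·0.212^0·0.788^14 = 0.035593
  k=1: C(14,1)·0.212^1·0.788^13 = 0.134062
  k=2: C(14,2)·0.212^2·0.788^12 = 0.234438
  k=3: C(14,3)·0.212^3·0.788^11 = 0.252288
Total = 0.656381

0.6564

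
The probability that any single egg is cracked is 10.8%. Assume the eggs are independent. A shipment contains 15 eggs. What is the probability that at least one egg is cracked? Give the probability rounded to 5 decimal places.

0.81992

P(at least one) = 1 − P(none) = 1 − (1 − 0.108)^15
= 1 − 0.1800830 = 0.8199170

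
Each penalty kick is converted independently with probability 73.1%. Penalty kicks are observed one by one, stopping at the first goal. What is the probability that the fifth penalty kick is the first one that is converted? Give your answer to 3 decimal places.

Geometric (trials to first success), p = 0.731.
P(Y = 5) = (1−p)^4 · p = 0.0052361 · 0.731 = 0.00383

0.004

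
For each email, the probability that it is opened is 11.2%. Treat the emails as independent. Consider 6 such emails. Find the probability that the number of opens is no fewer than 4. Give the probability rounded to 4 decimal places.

0.0020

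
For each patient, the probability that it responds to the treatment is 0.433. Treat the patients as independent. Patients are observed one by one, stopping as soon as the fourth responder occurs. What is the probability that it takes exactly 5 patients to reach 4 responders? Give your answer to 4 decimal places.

Y = trial on which the fourth success occurs; negative binomial, r=4, p=0.433.
P(Y=5) = C(4,3) · p^4 · (1−p)^1
= 4 · 0.035152 · 0.567 = 0.079725

0.0797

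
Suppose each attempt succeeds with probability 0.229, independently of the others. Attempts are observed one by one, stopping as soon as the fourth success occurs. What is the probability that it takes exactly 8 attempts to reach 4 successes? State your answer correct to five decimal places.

0.03401

Y = trial on which the fourth success occurs; negative binomial, r=4, p=0.229.
P(Y=8) = C(7,3) · p^4 · (1−p)^4
= 35 · 0.0027501 · 0.35336 = 0.0340116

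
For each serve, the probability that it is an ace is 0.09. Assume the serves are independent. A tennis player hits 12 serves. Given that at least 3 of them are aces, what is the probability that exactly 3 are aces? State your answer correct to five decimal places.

0.79229

X ~ Binomial(12, 0.09). Want P(X=3 | X≥3) = P(X=3) / P(X≥3).
P(X=3) = C(12,3)·0.09^3·0.91^9 = 0.0686314
P(X≥3) = 1 − 0.3224755 − 0.3827182 − 0.2081819 = 0.0866245
Ratio = 0.0686314 / 0.0866245 = 0.7922861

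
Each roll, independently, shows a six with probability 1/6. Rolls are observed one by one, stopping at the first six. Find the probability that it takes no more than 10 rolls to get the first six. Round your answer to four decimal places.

0.8385

Y = number of rolls to the first success; geometric, p = 0.166667.
P(Y ≤ 10) = 1 − (1−p)^10 = 1 − 0.161506 = 0.838494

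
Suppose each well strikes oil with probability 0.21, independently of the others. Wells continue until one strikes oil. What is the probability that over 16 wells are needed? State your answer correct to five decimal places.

Y = number of wells to the first success; geometric, p = 0.21.
P(Y > 16) = P(first 16 all fail) = (1−p)^16 = 0.0230162

0.02302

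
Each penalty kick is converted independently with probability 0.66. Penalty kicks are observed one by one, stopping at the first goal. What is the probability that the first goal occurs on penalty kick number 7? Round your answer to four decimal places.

Geometric (trials to first success), p = 0.66.
P(Y = 7) = (1−p)^6 · p = 0.0015448 · 0.66 = 0.001020

0.0010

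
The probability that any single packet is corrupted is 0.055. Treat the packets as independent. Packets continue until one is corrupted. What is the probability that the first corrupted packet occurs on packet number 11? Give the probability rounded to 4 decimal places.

0.0312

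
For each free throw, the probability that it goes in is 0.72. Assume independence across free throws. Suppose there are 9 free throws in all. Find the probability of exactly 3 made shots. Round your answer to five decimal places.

0.01511

X ~ Binomial(n=9, p=0.72).
P(X=3) = C(9,3) · p^3 · (1−p)^6
= 84 · 0.37325 · 0.00048189 = 0.0151086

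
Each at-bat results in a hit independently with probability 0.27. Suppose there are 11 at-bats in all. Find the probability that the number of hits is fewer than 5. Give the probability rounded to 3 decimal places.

X ~ Binomial(11, 0.27); P(X ≤ 4) = Σ C(11,k) p^k (1−p)^(11−k) over k:
  k=0: C(11,0)·0.27^0·0.73^11 = 0.03137
  k=1: C(11,1)·0.27^1·0.73^10 = 0.12764
  k=2: C(11,2)·0.27^2·0.73^9 = 0.23605
  k=3: C(11,3)·0.27^3·0.73^8 = 0.26191
  k=4: C(11,4)·0.27^4·0.73^7 = 0.19374
Total = 0.85072

0.851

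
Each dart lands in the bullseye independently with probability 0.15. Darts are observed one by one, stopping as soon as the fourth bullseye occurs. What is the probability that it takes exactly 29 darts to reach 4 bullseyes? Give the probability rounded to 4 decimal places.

0.0285

Y = trial on which the fourth success occurs; negative binomial, r=4, p=0.15.
P(Y=29) = C(28,3) · p^4 · (1−p)^25
= 3276 · 0.00050625 · 0.017198 = 0.028522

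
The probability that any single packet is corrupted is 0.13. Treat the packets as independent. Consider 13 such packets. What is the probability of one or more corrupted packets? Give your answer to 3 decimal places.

0.836

P(at least one) = 1 − P(none) = 1 − (1 − 0.13)^13
= 1 − 0.16359 = 0.83641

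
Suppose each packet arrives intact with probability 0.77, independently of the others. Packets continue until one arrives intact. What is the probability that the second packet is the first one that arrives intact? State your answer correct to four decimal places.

0.1771

Geometric (trials to first success), p = 0.77.
P(Y = 2) = (1−p)^1 · p = 0.23 · 0.77 = 0.177100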